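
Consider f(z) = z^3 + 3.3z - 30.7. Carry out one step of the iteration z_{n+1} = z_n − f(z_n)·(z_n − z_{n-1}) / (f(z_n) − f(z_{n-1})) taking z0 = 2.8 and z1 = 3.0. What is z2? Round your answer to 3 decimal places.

2.783

f(2.8) = 0.49200, f(3.0) = 6.20000
z2 = 3.00000 − 6.20000·(3.00000 − 2.80000) / (6.20000 − 0.49200) = 3.00000 − (1.24000)/(5.70800) = 2.78276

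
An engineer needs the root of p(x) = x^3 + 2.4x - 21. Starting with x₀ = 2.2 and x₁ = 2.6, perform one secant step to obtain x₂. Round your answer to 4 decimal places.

p(2.2) = -5.072000, p(2.6) = 2.816000
x₂ = 2.600000 − 2.816000·(2.600000 − 2.200000) / (2.816000 − (-5.072000)) = 2.600000 − (1.126400)/(7.888000) = 2.457201

2.4572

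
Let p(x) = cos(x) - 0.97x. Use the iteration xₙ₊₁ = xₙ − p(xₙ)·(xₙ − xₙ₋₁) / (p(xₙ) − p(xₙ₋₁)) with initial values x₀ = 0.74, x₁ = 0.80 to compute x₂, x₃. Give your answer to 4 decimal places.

p(0.74) = 0.020669, p(0.80) = -0.079293
x₂ = 0.800000 − (-0.079293)·(0.800000 − 0.740000) / (-0.079293 − 0.020669) = 0.800000 − (-0.004758)/(-0.099962) = 0.752406
p(0.752406) = 0.000213
x₃ = 0.752406 − 0.000213·(0.752406 − 0.800000) / (0.000213 − (-0.079293)) = 0.752406 − (-0.000010)/(0.079506) = 0.752533

0.7524, 0.7525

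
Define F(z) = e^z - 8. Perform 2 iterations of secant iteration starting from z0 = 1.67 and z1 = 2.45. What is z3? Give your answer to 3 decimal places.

2.066

F(1.67) = -2.68783, F(2.45) = 3.58835
z2 = 2.45000 − 3.58835·(2.45000 − 1.67000) / (3.58835 − (-2.68783)) = 2.45000 − (2.79891)/(6.27618) = 2.00404
F(2.00404) = -0.58101
z3 = 2.00404 − (-0.58101)·(2.00404 − 2.45000) / (-0.58101 − 3.58835) = 2.00404 − (0.25911)/(-4.16936) = 2.06619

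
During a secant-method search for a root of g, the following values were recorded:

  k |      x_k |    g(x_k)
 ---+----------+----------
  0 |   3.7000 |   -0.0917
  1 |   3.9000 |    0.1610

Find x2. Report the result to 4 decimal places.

x2 = 3.9000 − 0.1610·(3.9000 − 3.7000) / (0.1610 − (-0.0917))
   = 3.9000 − (0.032200)/(0.252700) = 3.772576

3.7726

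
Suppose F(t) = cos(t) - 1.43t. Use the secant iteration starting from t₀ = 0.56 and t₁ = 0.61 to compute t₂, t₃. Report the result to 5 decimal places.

0.58344, 0.58357

F(0.56) = 0.0464551, F(0.61) = -0.0526520
t₂ = 0.6100000 − (-0.0526520)·(0.6100000 − 0.5600000) / (-0.0526520 − 0.0464551) = 0.6100000 − (-0.0026326)/(-0.0991071) = 0.5834368
F(0.5834368) = 0.0002596
t₃ = 0.5834368 − 0.0002596·(0.5834368 − 0.6100000) / (0.0002596 − (-0.0526520)) = 0.5834368 − (-0.0000069)/(0.0529116) = 0.5835671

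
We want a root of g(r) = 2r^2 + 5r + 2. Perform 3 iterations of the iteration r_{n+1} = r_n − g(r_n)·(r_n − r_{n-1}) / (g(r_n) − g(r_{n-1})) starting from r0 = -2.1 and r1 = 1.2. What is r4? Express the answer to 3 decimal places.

-2.040

g(-2.1) = 0.32000, g(1.2) = 10.88000
r2 = 1.20000 − 10.88000·(1.20000 − (-2.10000)) / (10.88000 − 0.32000) = 1.20000 − (35.90400)/(10.56000) = -2.20000
g(-2.20000) = 0.68000
r3 = -2.20000 − 0.68000·(-2.20000 − 1.20000) / (0.68000 − 10.88000) = -2.20000 − (-2.31200)/(-10.20000) = -2.42667
g(-2.42667) = 1.64409
r4 = -2.42667 − 1.64409·(-2.42667 − (-2.20000)) / (1.64409 − 0.68000) = -2.42667 − (-0.37266)/(0.96409) = -2.04013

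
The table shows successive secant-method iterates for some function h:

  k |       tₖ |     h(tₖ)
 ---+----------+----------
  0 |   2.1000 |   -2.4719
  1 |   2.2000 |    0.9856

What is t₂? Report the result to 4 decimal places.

2.1715

t₂ = 2.2000 − 0.9856·(2.2000 − 2.1000) / (0.9856 − (-2.4719))
   = 2.2000 − (0.098560)/(3.457500) = 2.171494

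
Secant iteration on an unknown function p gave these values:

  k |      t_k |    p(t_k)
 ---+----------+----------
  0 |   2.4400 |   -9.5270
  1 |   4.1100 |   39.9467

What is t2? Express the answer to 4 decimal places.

t2 = 4.1100 − 39.9467·(4.1100 − 2.4400) / (39.9467 − (-9.5270))
   = 4.1100 − (66.710989)/(49.473700) = 2.761587

2.7616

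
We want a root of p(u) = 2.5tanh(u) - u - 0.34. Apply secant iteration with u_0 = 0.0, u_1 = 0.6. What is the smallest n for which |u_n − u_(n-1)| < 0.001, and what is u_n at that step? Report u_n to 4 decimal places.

p(0.0) = -0.340000, p(0.6) = 0.402624
u_2 = 0.600000 − 0.402624·(0.600000)/(0.742624) = 0.274702;  |Δ| = 0.325298
p(0.274702) = 0.055284
u_3 = 0.274702 − 0.055284·(-0.325298)/(-0.347340) = 0.222926;  |Δ| = 0.051776
p(0.222926) = -0.014663
u_4 = 0.222926 − (-0.014663)·(-0.051776)/(-0.069947) = 0.233780;  |Δ| = 0.010854
p(0.233780) = 0.000250
u_5 = 0.233780 − 0.000250·(0.010854)/(0.014914) = 0.233598;  |Δ| = 0.000182
|u_5 − u_4| = 0.000182 < 0.001

n = 5, u_n = 0.2336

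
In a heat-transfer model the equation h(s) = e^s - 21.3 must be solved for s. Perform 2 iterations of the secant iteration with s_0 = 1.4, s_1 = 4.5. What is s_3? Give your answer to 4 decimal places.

2.4350

h(1.4) = -17.244800, h(4.5) = 68.717131
s_2 = 4.500000 − 68.717131·(4.500000 − 1.400000) / (68.717131 − (-17.244800)) = 4.500000 − (213.023107)/(85.961931) = 2.021890
h(2.021890) = -13.747413
s_3 = 2.021890 − (-13.747413)·(2.021890 − 4.500000) / (-13.747413 − 68.717131) = 2.021890 − (34.067599)/(-82.464544) = 2.435008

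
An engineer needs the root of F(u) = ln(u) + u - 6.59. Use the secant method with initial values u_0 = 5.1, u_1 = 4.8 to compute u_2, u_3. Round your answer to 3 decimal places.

F(5.1) = 0.13924, F(4.8) = -0.22138
u_2 = 4.80000 − (-0.22138)·(4.80000 − 5.10000) / (-0.22138 − 0.13924) = 4.80000 − (0.06642)/(-0.36062) = 4.98417
F(4.98417) = 0.00043
u_3 = 4.98417 − 0.00043·(4.98417 − 4.80000) / (0.00043 − (-0.22138)) = 4.98417 − (0.00008)/(0.22182) = 4.98381

4.984, 4.984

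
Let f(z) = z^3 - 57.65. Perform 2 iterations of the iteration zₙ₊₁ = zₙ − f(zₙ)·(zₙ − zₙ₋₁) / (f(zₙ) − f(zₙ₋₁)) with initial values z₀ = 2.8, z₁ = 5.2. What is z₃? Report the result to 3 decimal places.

3.764

f(2.8) = -35.69800, f(5.2) = 82.95800
z₂ = 5.20000 − 82.95800·(5.20000 − 2.80000) / (82.95800 − (-35.69800)) = 5.20000 − (199.09920)/(118.65600) = 3.52205
f(3.52205) = -13.95966
z₃ = 3.52205 − (-13.95966)·(3.52205 − 5.20000) / (-13.95966 − 82.95800) = 3.52205 − (23.42366)/(-96.91766) = 3.76373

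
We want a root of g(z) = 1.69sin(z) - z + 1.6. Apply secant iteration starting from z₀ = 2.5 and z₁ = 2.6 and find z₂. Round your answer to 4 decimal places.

2.5464

g(2.5) = 0.111418, g(2.6) = -0.128803
z₂ = 2.600000 − (-0.128803)·(2.600000 − 2.500000) / (-0.128803 − 0.111418) = 2.600000 − (-0.012880)/(-0.240221) = 2.546382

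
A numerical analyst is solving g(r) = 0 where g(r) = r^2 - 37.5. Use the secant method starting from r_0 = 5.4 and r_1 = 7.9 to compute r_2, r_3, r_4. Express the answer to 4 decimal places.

6.0271, 6.1114, 6.1238

g(5.4) = -8.340000, g(7.9) = 24.910000
r_2 = 7.900000 − 24.910000·(7.900000 − 5.400000) / (24.910000 − (-8.340000)) = 7.900000 − (62.275000)/(33.250000) = 6.027068
g(6.027068) = -1.174455
r_3 = 6.027068 − (-1.174455)·(6.027068 − 7.900000) / (-1.174455 − 24.910000) = 6.027068 − (2.199675)/(-26.084455) = 6.111397
g(6.111397) = -0.150831
r_4 = 6.111397 − (-0.150831)·(6.111397 − 6.027068) / (-0.150831 − (-1.174455)) = 6.111397 − (-0.012719)/(1.023624) = 6.123823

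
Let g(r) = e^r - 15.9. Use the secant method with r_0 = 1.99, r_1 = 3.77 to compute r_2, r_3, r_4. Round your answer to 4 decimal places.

2.4137, 2.6127, 2.7958

g(1.99) = -8.584466, g(3.77) = 27.480065
r_2 = 3.770000 − 27.480065·(3.770000 − 1.990000) / (27.480065 − (-8.584466)) = 3.770000 − (48.914515)/(36.064531) = 2.413695
g(2.413695) = -4.724826
r_3 = 2.413695 − (-4.724826)·(2.413695 − 3.770000) / (-4.724826 − 27.480065) = 2.413695 − (6.408307)/(-32.204891) = 2.612680
g(2.612680) = -2.264452
r_4 = 2.612680 − (-2.264452)·(2.612680 − 2.413695) / (-2.264452 − (-4.724826)) = 2.612680 − (-0.450593)/(2.460374) = 2.795820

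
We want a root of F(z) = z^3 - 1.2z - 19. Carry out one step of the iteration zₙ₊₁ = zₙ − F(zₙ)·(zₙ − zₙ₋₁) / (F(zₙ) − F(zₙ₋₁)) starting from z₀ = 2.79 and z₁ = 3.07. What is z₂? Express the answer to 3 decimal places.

F(2.79) = -0.63036, F(3.07) = 6.25044
z₂ = 3.07000 − 6.25044·(3.07000 − 2.79000) / (6.25044 − (-0.63036)) = 3.07000 − (1.75012)/(6.88080) = 2.81565

2.816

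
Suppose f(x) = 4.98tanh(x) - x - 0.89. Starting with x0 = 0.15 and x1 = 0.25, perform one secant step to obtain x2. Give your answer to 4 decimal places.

0.2289

f(0.15) = -0.298553, f(0.25) = 0.079695
x2 = 0.250000 − 0.079695·(0.250000 − 0.150000) / (0.079695 − (-0.298553)) = 0.250000 − (0.007969)/(0.378247) = 0.228930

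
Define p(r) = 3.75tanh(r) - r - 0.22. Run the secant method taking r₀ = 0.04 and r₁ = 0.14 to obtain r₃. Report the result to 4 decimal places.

p(0.04) = -0.110080, p(0.14) = 0.161597
r₂ = 0.140000 − 0.161597·(0.140000 − 0.040000) / (0.161597 − (-0.110080)) = 0.140000 − (0.016160)/(0.271677) = 0.080519
p(0.080519) = 0.000776
r₃ = 0.080519 − 0.000776·(0.080519 − 0.140000) / (0.000776 − 0.161597) = 0.080519 − (-0.000046)/(-0.160821) = 0.080232

0.0802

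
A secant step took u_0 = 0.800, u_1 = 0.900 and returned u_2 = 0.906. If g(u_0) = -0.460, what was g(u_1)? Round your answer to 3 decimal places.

-0.026

The secant line through (0.800, -0.460) and (0.900, g(u_1)) crosses zero at u_2 = 0.906.
So (0.800, -0.460), (0.900, g(u_1)), (0.906, 0) are collinear:
g(u_1) = -0.460 · (0.900 − 0.906) / (0.800 − 0.906) = -0.460 · (-0.00600)/(-0.10600) = -0.02604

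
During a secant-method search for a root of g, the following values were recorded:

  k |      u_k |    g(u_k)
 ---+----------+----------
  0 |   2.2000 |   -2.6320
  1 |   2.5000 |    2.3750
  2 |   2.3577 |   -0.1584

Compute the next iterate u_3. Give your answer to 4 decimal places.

2.3666

u_3 = 2.3577 − (-0.1584)·(2.3577 − 2.5000) / (-0.1584 − 2.3750)
   = 2.3577 − (0.022540)/(-2.533400) = 2.366597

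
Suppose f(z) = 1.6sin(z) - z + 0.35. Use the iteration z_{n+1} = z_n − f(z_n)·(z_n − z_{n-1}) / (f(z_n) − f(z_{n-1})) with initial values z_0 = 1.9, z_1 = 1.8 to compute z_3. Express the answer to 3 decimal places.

1.876

f(1.9) = -0.03592, f(1.8) = 0.10816
z_2 = 1.80000 − 0.10816·(1.80000 − 1.90000) / (0.10816 − (-0.03592)) = 1.80000 − (-0.01082)/(0.14408) = 1.87507
f(1.87507) = 0.00144
z_3 = 1.87507 − 0.00144·(1.87507 − 1.80000) / (0.00144 − 0.10816) = 1.87507 − (0.00011)/(-0.10672) = 1.87608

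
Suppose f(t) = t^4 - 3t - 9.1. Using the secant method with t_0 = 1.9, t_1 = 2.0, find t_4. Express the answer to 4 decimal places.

f(1.9) = -1.767900, f(2.0) = 0.900000
t_2 = 2.000000 − 0.900000·(2.000000 − 1.900000) / (0.900000 − (-1.767900)) = 2.000000 − (0.090000)/(2.667900) = 1.966266
f(1.966266) = -0.051291
t_3 = 1.966266 − (-0.051291)·(1.966266 − 2.000000) / (-0.051291 − 0.900000) = 1.966266 − (0.001730)/(-0.951291) = 1.968084
f(1.968084) = -0.001363
t_4 = 1.968084 − (-0.001363)·(1.968084 − 1.966266) / (-0.001363 − (-0.051291)) = 1.968084 − (-0.000002)/(0.049928) = 1.968134

1.9681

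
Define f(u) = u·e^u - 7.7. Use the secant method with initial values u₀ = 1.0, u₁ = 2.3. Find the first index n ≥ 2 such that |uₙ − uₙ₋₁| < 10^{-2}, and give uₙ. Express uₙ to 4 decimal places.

n = 6, uₙ = 1.5823

f(1.0) = -4.981718, f(2.3) = 15.240620
u₂ = 2.300000 − 15.240620·(1.300000)/(20.222338) = 1.320251;  |Δ| = 0.979749
f(1.320251) = -2.756499
u₃ = 1.320251 − (-2.756499)·(-0.979749)/(-17.997119) = 1.470313;  |Δ| = 0.150062
f(1.470313) = -1.303260
u₄ = 1.470313 − (-1.303260)·(0.150062)/(1.453239) = 1.604888;  |Δ| = 0.134575
f(1.604888) = 0.288011
u₅ = 1.604888 − 0.288011·(0.134575)/(1.591271) = 1.580531;  |Δ| = 0.024357
f(1.580531) = -0.022521
u₆ = 1.580531 − (-0.022521)·(-0.024357)/(-0.310532) = 1.582297;  |Δ| = 0.001766
|u₆ − u₅| = 0.001766 < 10^{-2}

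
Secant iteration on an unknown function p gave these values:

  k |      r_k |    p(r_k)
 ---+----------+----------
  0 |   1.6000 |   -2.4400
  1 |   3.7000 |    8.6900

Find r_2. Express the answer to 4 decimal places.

2.0604

r_2 = 3.7000 − 8.6900·(3.7000 − 1.6000) / (8.6900 − (-2.4400))
   = 3.7000 − (18.249000)/(11.130000) = 2.060377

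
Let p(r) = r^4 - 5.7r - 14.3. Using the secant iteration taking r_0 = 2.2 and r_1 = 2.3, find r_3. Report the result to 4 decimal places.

2.2865

p(2.2) = -3.414400, p(2.3) = 0.574100
r_2 = 2.300000 − 0.574100·(2.300000 − 2.200000) / (0.574100 − (-3.414400)) = 2.300000 − (0.057410)/(3.988500) = 2.285606
p(2.285606) = -0.037828
r_3 = 2.285606 − (-0.037828)·(2.285606 − 2.300000) / (-0.037828 − 0.574100) = 2.285606 − (0.000544)/(-0.611928) = 2.286496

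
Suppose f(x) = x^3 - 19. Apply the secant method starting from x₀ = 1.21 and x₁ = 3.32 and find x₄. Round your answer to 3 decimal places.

2.685

f(1.21) = -17.22844, f(3.32) = 17.59437
x₂ = 3.32000 − 17.59437·(3.32000 − 1.21000) / (17.59437 − (-17.22844)) = 3.32000 − (37.12412)/(34.82281) = 2.25391
f(2.25391) = -7.54983
x₃ = 2.25391 − (-7.54983)·(2.25391 − 3.32000) / (-7.54983 − 17.59437) = 2.25391 − (8.04877)/(-25.14420) = 2.57402
f(2.57402) = -1.94566
x₄ = 2.57402 − (-1.94566)·(2.57402 − 2.25391) / (-1.94566 − (-7.54983)) = 2.57402 − (-0.62282)/(5.60417) = 2.68515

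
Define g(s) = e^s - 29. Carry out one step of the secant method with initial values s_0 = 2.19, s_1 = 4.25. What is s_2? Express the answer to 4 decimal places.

g(2.19) = -20.064787, g(4.25) = 41.105412
s_2 = 4.250000 − 41.105412·(4.250000 − 2.190000) / (41.105412 − (-20.064787)) = 4.250000 − (84.677149)/(61.170199) = 2.865712

2.8657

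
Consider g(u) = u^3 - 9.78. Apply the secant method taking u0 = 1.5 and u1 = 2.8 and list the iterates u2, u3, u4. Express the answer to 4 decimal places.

1.9482, 2.0878, 2.1434

g(1.5) = -6.405000, g(2.8) = 12.172000
u2 = 2.800000 − 12.172000·(2.800000 − 1.500000) / (12.172000 − (-6.405000)) = 2.800000 − (15.823600)/(18.577000) = 1.948216
g(1.948216) = -2.385463
u3 = 1.948216 − (-2.385463)·(1.948216 − 2.800000) / (-2.385463 − 12.172000) = 1.948216 − (2.031900)/(-14.557463) = 2.087793
g(2.087793) = -0.679556
u4 = 2.087793 − (-0.679556)·(2.087793 − 1.948216) / (-0.679556 − (-2.385463)) = 2.087793 − (-0.094851)/(1.705907) = 2.143395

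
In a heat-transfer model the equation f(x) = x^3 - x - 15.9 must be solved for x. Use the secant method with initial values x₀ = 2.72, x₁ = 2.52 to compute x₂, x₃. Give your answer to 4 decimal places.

f(2.72) = 1.503648, f(2.52) = -2.416992
x₂ = 2.520000 − (-2.416992)·(2.520000 − 2.720000) / (-2.416992 − 1.503648) = 2.520000 − (0.483398)/(-3.920640) = 2.643296
f(2.643296) = -0.074555
x₃ = 2.643296 − (-0.074555)·(2.643296 − 2.520000) / (-0.074555 − (-2.416992)) = 2.643296 − (-0.009192)/(2.342437) = 2.647220

2.6433, 2.6472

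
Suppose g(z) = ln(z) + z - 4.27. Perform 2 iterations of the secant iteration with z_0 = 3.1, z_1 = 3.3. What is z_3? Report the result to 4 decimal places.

g(3.1) = -0.038598, g(3.3) = 0.223922
z_2 = 3.300000 − 0.223922·(3.300000 − 3.100000) / (0.223922 − (-0.038598)) = 3.300000 − (0.044784)/(0.262520) = 3.129406
g(3.129406) = 0.000249
z_3 = 3.129406 − 0.000249·(3.129406 − 3.300000) / (0.000249 − 0.223922) = 3.129406 − (-0.000042)/(-0.223674) = 3.129216

3.1292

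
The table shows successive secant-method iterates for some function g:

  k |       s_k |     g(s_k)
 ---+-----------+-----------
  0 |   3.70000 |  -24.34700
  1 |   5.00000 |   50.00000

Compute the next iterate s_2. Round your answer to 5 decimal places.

4.12572

s_2 = 5.00000 − 50.00000·(5.00000 − 3.70000) / (50.00000 − (-24.34700))
   = 5.00000 − (65.0000000)/(74.3470000) = 4.1257213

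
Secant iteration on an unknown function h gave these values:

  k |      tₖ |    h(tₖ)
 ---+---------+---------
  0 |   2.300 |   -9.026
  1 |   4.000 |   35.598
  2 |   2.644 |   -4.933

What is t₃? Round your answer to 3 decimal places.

t₃ = 2.644 − (-4.933)·(2.644 − 4.000) / (-4.933 − 35.598)
   = 2.644 − (6.68915)/(-40.53100) = 2.80904

2.809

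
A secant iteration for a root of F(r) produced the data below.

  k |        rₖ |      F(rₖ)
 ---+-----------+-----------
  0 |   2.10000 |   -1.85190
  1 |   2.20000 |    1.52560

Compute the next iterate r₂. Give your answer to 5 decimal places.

2.15483

r₂ = 2.20000 − 1.52560·(2.20000 − 2.10000) / (1.52560 − (-1.85190))
   = 2.20000 − (0.1525600)/(3.3775000) = 2.1548305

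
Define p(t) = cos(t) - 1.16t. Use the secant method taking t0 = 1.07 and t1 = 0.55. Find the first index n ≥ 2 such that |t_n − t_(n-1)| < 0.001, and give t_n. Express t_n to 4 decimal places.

p(1.07) = -0.761076, p(0.55) = 0.214525
t2 = 0.550000 − 0.214525·(-0.520000)/(0.975600) = 0.664343;  |Δ| = 0.114343
p(0.664343) = 0.016685
t3 = 0.664343 − 0.016685·(0.114343)/(-0.197840) = 0.673986;  |Δ| = 0.009643
p(0.673986) = -0.000483
t4 = 0.673986 − (-0.000483)·(0.009643)/(-0.017168) = 0.673714;  |Δ| = 0.000271
|t4 − t3| = 0.000271 < 0.001

n = 4, t_n = 0.6737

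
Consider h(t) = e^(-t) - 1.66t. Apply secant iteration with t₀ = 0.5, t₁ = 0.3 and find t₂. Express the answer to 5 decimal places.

h(0.5) = -0.2234693, h(0.3) = 0.2428182
t₂ = 0.3000000 − 0.2428182·(0.3000000 − 0.5000000) / (0.2428182 − (-0.2234693)) = 0.3000000 − (-0.0485636)/(0.4662876) = 0.4041496

0.40415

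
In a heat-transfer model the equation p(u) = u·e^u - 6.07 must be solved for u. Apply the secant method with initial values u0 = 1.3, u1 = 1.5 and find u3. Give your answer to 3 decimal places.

p(1.3) = -1.29991, p(1.5) = 0.65253
u2 = 1.50000 − 0.65253·(1.50000 − 1.30000) / (0.65253 − (-1.29991)) = 1.50000 − (0.13051)/(1.95245) = 1.43316
p(1.43316) = -0.06233
u3 = 1.43316 − (-0.06233)·(1.43316 − 1.50000) / (-0.06233 − 0.65253) = 1.43316 − (0.00417)/(-0.71486) = 1.43899

1.439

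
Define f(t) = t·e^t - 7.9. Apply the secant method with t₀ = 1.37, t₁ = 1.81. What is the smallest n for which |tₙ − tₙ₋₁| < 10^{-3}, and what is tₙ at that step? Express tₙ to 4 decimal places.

f(1.37) = -2.508570, f(1.81) = 3.159910
t₂ = 1.810000 − 3.159910·(0.440000)/(5.668479) = 1.564721;  |Δ| = 0.245279
f(1.564721) = -0.418539
t₃ = 1.564721 − (-0.418539)·(-0.245279)/(-3.578449) = 1.593409;  |Δ| = 0.028688
f(1.593409) = -0.059642
t₄ = 1.593409 − (-0.059642)·(0.028688)/(0.358897) = 1.598176;  |Δ| = 0.004767
f(1.598176) = 0.001396
t₅ = 1.598176 − 0.001396·(0.004767)/(0.061038) = 1.598067;  |Δ| = 0.000109
|t₅ − t₄| = 0.000109 < 10^{-3}

n = 5, tₙ = 1.5981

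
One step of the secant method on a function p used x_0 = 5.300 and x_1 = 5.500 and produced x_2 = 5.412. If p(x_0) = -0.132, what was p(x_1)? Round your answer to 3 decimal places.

The secant line through (5.300, -0.132) and (5.500, p(x_1)) crosses zero at x_2 = 5.412.
So (5.300, -0.132), (5.500, p(x_1)), (5.412, 0) are collinear:
p(x_1) = -0.132 · (5.500 − 5.412) / (5.300 − 5.412) = -0.132 · (0.08800)/(-0.11200) = 0.10371

0.104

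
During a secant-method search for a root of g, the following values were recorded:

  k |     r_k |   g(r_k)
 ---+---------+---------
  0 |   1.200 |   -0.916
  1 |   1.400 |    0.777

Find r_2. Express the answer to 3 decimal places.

r_2 = 1.400 − 0.777·(1.400 − 1.200) / (0.777 − (-0.916))
   = 1.400 − (0.15540)/(1.69300) = 1.30821

1.308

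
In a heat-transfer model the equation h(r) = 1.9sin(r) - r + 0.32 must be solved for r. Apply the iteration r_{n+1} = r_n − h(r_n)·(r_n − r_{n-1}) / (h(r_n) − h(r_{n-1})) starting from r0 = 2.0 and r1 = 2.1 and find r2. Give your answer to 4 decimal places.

2.0254

h(2.0) = 0.047665, h(2.1) = -0.139902
r2 = 2.100000 − (-0.139902)·(2.100000 − 2.000000) / (-0.139902 − 0.047665) = 2.100000 − (-0.013990)/(-0.187567) = 2.025412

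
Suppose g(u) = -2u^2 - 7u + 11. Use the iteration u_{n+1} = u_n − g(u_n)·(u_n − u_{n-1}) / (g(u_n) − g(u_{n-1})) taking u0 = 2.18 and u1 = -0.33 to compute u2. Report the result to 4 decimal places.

0.8936

g(2.18) = -13.764800, g(-0.33) = 13.092200
u2 = -0.330000 − 13.092200·(-0.330000 − 2.180000) / (13.092200 − (-13.764800)) = -0.330000 − (-32.861422)/(26.857000) = 0.893570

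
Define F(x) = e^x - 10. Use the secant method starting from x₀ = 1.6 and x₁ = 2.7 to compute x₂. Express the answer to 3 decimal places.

2.159

F(1.6) = -5.04697, F(2.7) = 4.87973
x₂ = 2.70000 − 4.87973·(2.70000 − 1.60000) / (4.87973 − (-5.04697)) = 2.70000 − (5.36770)/(9.92670) = 2.15927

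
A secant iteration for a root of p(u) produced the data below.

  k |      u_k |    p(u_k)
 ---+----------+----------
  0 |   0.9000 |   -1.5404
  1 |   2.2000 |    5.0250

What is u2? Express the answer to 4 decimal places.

1.2050

u2 = 2.2000 − 5.0250·(2.2000 − 0.9000) / (5.0250 − (-1.5404))
   = 2.2000 − (6.532500)/(6.565400) = 1.205011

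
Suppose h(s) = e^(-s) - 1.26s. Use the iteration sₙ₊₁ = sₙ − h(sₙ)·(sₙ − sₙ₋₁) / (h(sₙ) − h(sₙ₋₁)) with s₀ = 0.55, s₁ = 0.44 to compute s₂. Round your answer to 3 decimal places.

h(0.55) = -0.11605, h(0.44) = 0.08964
s₂ = 0.44000 − 0.08964·(0.44000 − 0.55000) / (0.08964 − (-0.11605)) = 0.44000 − (-0.00986)/(0.20569) = 0.48794

0.488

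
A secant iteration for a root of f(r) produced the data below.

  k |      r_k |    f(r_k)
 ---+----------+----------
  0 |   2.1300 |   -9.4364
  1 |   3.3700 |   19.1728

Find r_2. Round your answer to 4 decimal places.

2.5390

r_2 = 3.3700 − 19.1728·(3.3700 − 2.1300) / (19.1728 − (-9.4364))
   = 3.3700 − (23.774272)/(28.609200) = 2.538999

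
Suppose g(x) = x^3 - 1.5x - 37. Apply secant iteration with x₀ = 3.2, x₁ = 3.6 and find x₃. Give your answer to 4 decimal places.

g(3.2) = -9.032000, g(3.6) = 4.256000
x₂ = 3.600000 − 4.256000·(3.600000 − 3.200000) / (4.256000 − (-9.032000)) = 3.600000 − (1.702400)/(13.288000) = 3.471884
g(3.471884) = -0.357797
x₃ = 3.471884 − (-0.357797)·(3.471884 − 3.600000) / (-0.357797 − 4.256000) = 3.471884 − (0.045839)/(-4.613797) = 3.481820

3.4818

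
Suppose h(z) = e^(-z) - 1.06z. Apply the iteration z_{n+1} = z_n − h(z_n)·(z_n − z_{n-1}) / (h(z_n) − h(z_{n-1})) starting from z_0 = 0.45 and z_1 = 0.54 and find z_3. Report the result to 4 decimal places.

0.5463

h(0.45) = 0.160628, h(0.54) = 0.010348
z_2 = 0.540000 − 0.010348·(0.540000 − 0.450000) / (0.010348 − 0.160628) = 0.540000 − (0.000931)/(-0.150280) = 0.546197
h(0.546197) = 0.000179
z_3 = 0.546197 − 0.000179·(0.546197 − 0.540000) / (0.000179 − 0.010348) = 0.546197 − (0.000001)/(-0.010170) = 0.546306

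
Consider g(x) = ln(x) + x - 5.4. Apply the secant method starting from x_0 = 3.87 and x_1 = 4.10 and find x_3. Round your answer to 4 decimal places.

4.0110

g(3.87) = -0.176745, g(4.10) = 0.110987
x_2 = 4.100000 − 0.110987·(4.100000 − 3.870000) / (0.110987 − (-0.176745)) = 4.100000 − (0.025527)/(0.287732) = 4.011282
g(4.011282) = 0.000393
x_3 = 4.011282 − 0.000393·(4.011282 − 4.100000) / (0.000393 − 0.110987) = 4.011282 − (-0.000035)/(-0.110594) = 4.010967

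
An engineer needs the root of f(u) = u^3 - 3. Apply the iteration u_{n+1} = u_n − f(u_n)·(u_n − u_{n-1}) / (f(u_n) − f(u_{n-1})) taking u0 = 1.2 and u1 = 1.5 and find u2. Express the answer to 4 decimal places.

f(1.2) = -1.272000, f(1.5) = 0.375000
u2 = 1.500000 − 0.375000·(1.500000 − 1.200000) / (0.375000 − (-1.272000)) = 1.500000 − (0.112500)/(1.647000) = 1.431694

1.4317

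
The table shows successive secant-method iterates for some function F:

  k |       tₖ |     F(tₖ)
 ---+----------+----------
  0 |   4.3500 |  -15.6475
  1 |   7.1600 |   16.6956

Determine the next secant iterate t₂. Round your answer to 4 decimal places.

t₂ = 7.1600 − 16.6956·(7.1600 − 4.3500) / (16.6956 − (-15.6475))
   = 7.1600 − (46.914636)/(32.343100) = 5.709470

5.7095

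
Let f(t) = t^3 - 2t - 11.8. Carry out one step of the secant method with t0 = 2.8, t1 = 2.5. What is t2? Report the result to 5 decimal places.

f(2.8) = 4.5520000, f(2.5) = -1.1750000
t2 = 2.5000000 − (-1.1750000)·(2.5000000 − 2.8000000) / (-1.1750000 − 4.5520000) = 2.5000000 − (0.3525000)/(-5.7270000) = 2.5615506

2.56155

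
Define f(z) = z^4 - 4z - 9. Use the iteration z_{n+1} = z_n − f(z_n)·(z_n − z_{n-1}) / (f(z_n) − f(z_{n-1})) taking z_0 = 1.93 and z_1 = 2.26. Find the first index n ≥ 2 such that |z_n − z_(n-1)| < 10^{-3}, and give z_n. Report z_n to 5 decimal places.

f(1.93) = -2.8451200, f(2.26) = 8.0475778
z_2 = 2.2600000 − 8.0475778·(0.3300000)/(10.8926977) = 2.0161944;  |Δ| = 0.2438056
f(2.0161944) = -0.5402284
z_3 = 2.0161944 − (-0.5402284)·(-0.2438056)/(-8.5878062) = 2.0315313;  |Δ| = 0.0153369
f(2.0315313) = -0.0930090
z_4 = 2.0315313 − (-0.0930090)·(0.0153369)/(0.4472194) = 2.0347210;  |Δ| = 0.0031897
f(2.0347210) = 0.0014575
z_5 = 2.0347210 − 0.0014575·(0.0031897)/(0.0944665) = 2.0346718;  |Δ| = 0.0000492
|z_5 − z_4| = 0.0000492 < 10^{-3}

n = 5, z_n = 2.03467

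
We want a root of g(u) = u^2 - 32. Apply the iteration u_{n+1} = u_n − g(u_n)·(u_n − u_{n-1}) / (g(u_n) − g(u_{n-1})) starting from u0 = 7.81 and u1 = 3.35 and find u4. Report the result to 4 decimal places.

g(7.81) = 28.996100, g(3.35) = -20.777500
u2 = 3.350000 − (-20.777500)·(3.350000 − 7.810000) / (-20.777500 − 28.996100) = 3.350000 − (92.667650)/(-49.773600) = 5.211783
g(5.211783) = -4.837316
u3 = 5.211783 − (-4.837316)·(5.211783 − 3.350000) / (-4.837316 − (-20.777500)) = 5.211783 − (-9.006034)/(15.940184) = 5.776773
g(5.776773) = 1.371101
u4 = 5.776773 − 1.371101·(5.776773 − 5.211783) / (1.371101 − (-4.837316)) = 5.776773 − (0.774657)/(6.208417) = 5.651997

5.6520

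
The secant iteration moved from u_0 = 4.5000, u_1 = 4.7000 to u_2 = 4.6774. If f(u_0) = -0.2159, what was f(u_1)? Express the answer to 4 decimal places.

The secant line through (4.5000, -0.2159) and (4.7000, f(u_1)) crosses zero at u_2 = 4.6774.
So (4.5000, -0.2159), (4.7000, f(u_1)), (4.6774, 0) are collinear:
f(u_1) = -0.2159 · (4.7000 − 4.6774) / (4.5000 − 4.6774) = -0.2159 · (0.022600)/(-0.177400) = 0.027505

0.0275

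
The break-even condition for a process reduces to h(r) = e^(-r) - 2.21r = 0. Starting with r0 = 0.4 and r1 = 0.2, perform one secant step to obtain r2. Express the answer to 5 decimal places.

0.32762

h(0.4) = -0.2136800, h(0.2) = 0.3767308
r2 = 0.2000000 − 0.3767308·(0.2000000 − 0.4000000) / (0.3767308 − (-0.2136800)) = 0.2000000 − (-0.0753462)/(0.5904107) = 0.3276165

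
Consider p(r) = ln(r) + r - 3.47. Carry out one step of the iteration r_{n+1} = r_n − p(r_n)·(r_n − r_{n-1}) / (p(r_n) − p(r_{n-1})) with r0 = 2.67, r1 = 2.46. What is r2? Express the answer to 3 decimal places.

p(2.67) = 0.18208, p(2.46) = -0.10984
r2 = 2.46000 − (-0.10984)·(2.46000 − 2.67000) / (-0.10984 − 0.18208) = 2.46000 − (0.02307)/(-0.29192) = 2.53902

2.539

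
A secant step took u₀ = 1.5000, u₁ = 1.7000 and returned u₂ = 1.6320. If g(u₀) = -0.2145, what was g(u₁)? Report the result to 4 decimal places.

0.1105

The secant line through (1.5000, -0.2145) and (1.7000, g(u₁)) crosses zero at u₂ = 1.6320.
So (1.5000, -0.2145), (1.7000, g(u₁)), (1.6320, 0) are collinear:
g(u₁) = -0.2145 · (1.7000 − 1.6320) / (1.5000 − 1.6320) = -0.2145 · (0.068000)/(-0.132000) = 0.110500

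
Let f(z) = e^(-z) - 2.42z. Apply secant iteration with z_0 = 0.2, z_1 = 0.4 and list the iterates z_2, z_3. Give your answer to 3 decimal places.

0.306, 0.305

f(0.2) = 0.33473, f(0.4) = -0.29768
z_2 = 0.40000 − (-0.29768)·(0.40000 − 0.20000) / (-0.29768 − 0.33473) = 0.40000 − (-0.05954)/(-0.63241) = 0.30586
f(0.30586) = -0.00369
z_3 = 0.30586 − (-0.00369)·(0.30586 − 0.40000) / (-0.00369 − (-0.29768)) = 0.30586 − (0.00035)/(0.29399) = 0.30468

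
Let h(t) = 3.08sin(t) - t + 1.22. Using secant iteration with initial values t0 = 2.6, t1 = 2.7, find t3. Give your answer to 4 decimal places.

2.6564

h(2.6) = 0.207744, h(2.7) = -0.163670
t2 = 2.700000 − (-0.163670)·(2.700000 − 2.600000) / (-0.163670 − 0.207744) = 2.700000 − (-0.016367)/(-0.371414) = 2.655933
h(2.655933) = 0.001785
t3 = 2.655933 − 0.001785·(2.655933 − 2.700000) / (0.001785 − (-0.163670)) = 2.655933 − (-0.000079)/(0.165455) = 2.656409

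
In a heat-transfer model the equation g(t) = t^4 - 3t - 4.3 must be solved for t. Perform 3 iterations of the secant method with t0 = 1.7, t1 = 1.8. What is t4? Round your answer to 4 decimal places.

1.7592

g(1.7) = -1.047900, g(1.8) = 0.797600
t2 = 1.800000 − 0.797600·(1.800000 − 1.700000) / (0.797600 − (-1.047900)) = 1.800000 − (0.079760)/(1.845500) = 1.756781
g(1.756781) = -0.045215
t3 = 1.756781 − (-0.045215)·(1.756781 − 1.800000) / (-0.045215 − 0.797600) = 1.756781 − (0.001954)/(-0.842815) = 1.759100
g(1.759100) = -0.001787
t4 = 1.759100 − (-0.001787)·(1.759100 − 1.756781) / (-0.001787 − (-0.045215)) = 1.759100 − (-0.000004)/(0.043429) = 1.759195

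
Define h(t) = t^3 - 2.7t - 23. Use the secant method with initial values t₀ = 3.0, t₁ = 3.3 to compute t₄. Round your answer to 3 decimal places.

3.159

h(3.0) = -4.10000, h(3.3) = 4.02700
t₂ = 3.30000 − 4.02700·(3.30000 − 3.00000) / (4.02700 − (-4.10000)) = 3.30000 − (1.20810)/(8.12700) = 3.15135
h(3.15135) = -0.21264
t₃ = 3.15135 − (-0.21264)·(3.15135 − 3.30000) / (-0.21264 − 4.02700) = 3.15135 − (0.03161)/(-4.23964) = 3.15880
h(3.15880) = -0.01012
t₄ = 3.15880 − (-0.01012)·(3.15880 − 3.15135) / (-0.01012 − (-0.21264)) = 3.15880 − (-0.00008)/(0.20252) = 3.15918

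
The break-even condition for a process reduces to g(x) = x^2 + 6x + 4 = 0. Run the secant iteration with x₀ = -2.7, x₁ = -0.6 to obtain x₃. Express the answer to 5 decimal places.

g(-2.7) = -4.9100000, g(-0.6) = 0.7600000
x₂ = -0.6000000 − 0.7600000·(-0.6000000 − (-2.7000000)) / (0.7600000 − (-4.9100000)) = -0.6000000 − (1.5960000)/(5.6700000) = -0.8814815
g(-0.8814815) = -0.5118793
x₃ = -0.8814815 − (-0.5118793)·(-0.8814815 − (-0.6000000)) / (-0.5118793 − 0.7600000) = -0.8814815 − (0.1440845)/(-1.2718793) = -0.7681967

-0.76820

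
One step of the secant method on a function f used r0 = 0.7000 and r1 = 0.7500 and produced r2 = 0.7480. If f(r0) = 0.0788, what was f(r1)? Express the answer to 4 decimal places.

-0.0033

The secant line through (0.7000, 0.0788) and (0.7500, f(r1)) crosses zero at r2 = 0.7480.
So (0.7000, 0.0788), (0.7500, f(r1)), (0.7480, 0) are collinear:
f(r1) = 0.0788 · (0.7500 − 0.7480) / (0.7000 − 0.7480) = 0.0788 · (0.002000)/(-0.048000) = -0.003283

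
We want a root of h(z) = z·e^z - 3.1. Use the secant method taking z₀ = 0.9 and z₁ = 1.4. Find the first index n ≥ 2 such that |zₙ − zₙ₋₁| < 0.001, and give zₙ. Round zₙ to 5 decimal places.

n = 5, zₙ = 1.06677

h(0.9) = -0.8863572, h(1.4) = 2.5772800
z₂ = 1.4000000 − 2.5772800·(0.5000000)/(3.4636372) = 1.0279518;  |Δ| = 0.3720482
h(1.0279518) = -0.2265308
z₃ = 1.0279518 − (-0.2265308)·(-0.3720482)/(-2.8038108) = 1.0580110;  |Δ| = 0.0300592
h(1.0580110) = -0.0522556
z₄ = 1.0580110 − (-0.0522556)·(0.0300592)/(0.1742752) = 1.0670241;  |Δ| = 0.0090131
h(1.0670241) = 0.0015368
z₅ = 1.0670241 − 0.0015368·(0.0090131)/(0.0537924) = 1.0667666;  |Δ| = 0.0002575
|z₅ − z₄| = 0.0002575 < 0.001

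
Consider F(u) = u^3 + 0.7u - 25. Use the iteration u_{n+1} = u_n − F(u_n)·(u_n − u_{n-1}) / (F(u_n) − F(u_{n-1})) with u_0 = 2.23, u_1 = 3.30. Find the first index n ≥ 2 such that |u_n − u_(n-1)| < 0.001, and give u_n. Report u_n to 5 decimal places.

F(2.23) = -12.3494330, F(3.30) = 13.2470000
u_2 = 3.3000000 − 13.2470000·(1.0700000)/(25.5964330) = 2.7462396;  |Δ| = 0.5537604
F(2.7462396) = -2.3659539
u_3 = 2.7462396 − (-2.3659539)·(-0.5537604)/(-15.6129539) = 2.8301553;  |Δ| = 0.0839157
F(2.8301553) = -0.3499726
u_4 = 2.8301553 − (-0.3499726)·(0.0839157)/(2.0159813) = 2.8447230;  |Δ| = 0.0145677
F(2.8447230) = 0.0120816
u_5 = 2.8447230 − 0.0120816·(0.0145677)/(0.3620541) = 2.8442369;  |Δ| = 0.0004861
|u_5 − u_4| = 0.0004861 < 0.001

n = 5, u_n = 2.84424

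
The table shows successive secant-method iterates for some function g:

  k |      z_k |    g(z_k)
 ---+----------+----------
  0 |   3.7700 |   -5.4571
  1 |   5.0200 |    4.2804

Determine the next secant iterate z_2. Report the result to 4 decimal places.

z_2 = 5.0200 − 4.2804·(5.0200 − 3.7700) / (4.2804 − (-5.4571))
   = 5.0200 − (5.350500)/(9.737500) = 4.470526

4.4705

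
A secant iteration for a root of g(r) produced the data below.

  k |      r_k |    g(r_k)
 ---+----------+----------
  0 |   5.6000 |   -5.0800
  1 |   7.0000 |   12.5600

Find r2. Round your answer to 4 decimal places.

r2 = 7.0000 − 12.5600·(7.0000 − 5.6000) / (12.5600 − (-5.0800))
   = 7.0000 − (17.584000)/(17.640000) = 6.003175

6.0032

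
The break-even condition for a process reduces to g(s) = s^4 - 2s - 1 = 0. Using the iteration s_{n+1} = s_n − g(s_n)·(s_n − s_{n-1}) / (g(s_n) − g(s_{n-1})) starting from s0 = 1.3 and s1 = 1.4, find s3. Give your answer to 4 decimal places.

g(1.3) = -0.743900, g(1.4) = 0.041600
s2 = 1.400000 − 0.041600·(1.400000 − 1.300000) / (0.041600 − (-0.743900)) = 1.400000 − (0.004160)/(0.785500) = 1.394704
g(1.394704) = -0.005608
s3 = 1.394704 − (-0.005608)·(1.394704 − 1.400000) / (-0.005608 − 0.041600) = 1.394704 − (0.000030)/(-0.047208) = 1.395333

1.3953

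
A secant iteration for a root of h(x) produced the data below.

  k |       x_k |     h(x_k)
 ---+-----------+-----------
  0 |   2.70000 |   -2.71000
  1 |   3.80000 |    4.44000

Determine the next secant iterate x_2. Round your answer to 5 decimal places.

x_2 = 3.80000 − 4.44000·(3.80000 − 2.70000) / (4.44000 − (-2.71000))
   = 3.80000 − (4.8840000)/(7.1500000) = 3.1169231

3.11692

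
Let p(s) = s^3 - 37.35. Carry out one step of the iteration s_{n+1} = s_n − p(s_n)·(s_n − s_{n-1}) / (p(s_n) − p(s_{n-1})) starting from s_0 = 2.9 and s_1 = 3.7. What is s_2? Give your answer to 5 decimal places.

3.29479

p(2.9) = -12.9610000, p(3.7) = 13.3030000
s_2 = 3.7000000 − 13.3030000·(3.7000000 − 2.9000000) / (13.3030000 − (-12.9610000)) = 3.7000000 − (10.6424000)/(26.2640000) = 3.2947913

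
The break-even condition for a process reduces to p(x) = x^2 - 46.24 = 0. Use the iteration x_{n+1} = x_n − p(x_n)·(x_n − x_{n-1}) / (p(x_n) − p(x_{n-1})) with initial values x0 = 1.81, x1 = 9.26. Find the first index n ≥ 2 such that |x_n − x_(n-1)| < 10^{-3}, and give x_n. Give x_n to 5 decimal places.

p(1.81) = -42.9639000, p(9.26) = 39.5076000
x2 = 9.2600000 − 39.5076000·(7.4500000)/(82.4715000) = 5.6911111;  |Δ| = 3.5688889
p(5.6911111) = -13.8512543
x3 = 5.6911111 − (-13.8512543)·(-3.5688889)/(-53.3588543) = 6.6175476;  |Δ| = 0.9264365
p(6.6175476) = -2.4480643
x4 = 6.6175476 − (-2.4480643)·(0.9264365)/(11.4031901) = 6.8164372;  |Δ| = 0.1988896
p(6.8164372) = 0.2238157
x5 = 6.8164372 − 0.2238157·(0.1988896)/(2.6718799) = 6.7997768;  |Δ| = 0.0166604
p(6.7997768) = -0.0030360
x6 = 6.7997768 − (-0.0030360)·(-0.0166604)/(-0.2268517) = 6.7999997;  |Δ| = 0.0002230
|x6 − x5| = 0.0002230 < 10^{-3}

n = 6, x_n = 6.80000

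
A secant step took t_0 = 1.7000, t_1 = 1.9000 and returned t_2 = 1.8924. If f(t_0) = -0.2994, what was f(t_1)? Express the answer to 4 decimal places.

The secant line through (1.7000, -0.2994) and (1.9000, f(t_1)) crosses zero at t_2 = 1.8924.
So (1.7000, -0.2994), (1.9000, f(t_1)), (1.8924, 0) are collinear:
f(t_1) = -0.2994 · (1.9000 − 1.8924) / (1.7000 − 1.8924) = -0.2994 · (0.007600)/(-0.192400) = 0.011827

0.0118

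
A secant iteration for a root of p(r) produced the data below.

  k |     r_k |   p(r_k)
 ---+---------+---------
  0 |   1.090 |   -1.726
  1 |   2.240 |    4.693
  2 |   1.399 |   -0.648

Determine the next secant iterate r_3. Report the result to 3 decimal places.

1.501

r_3 = 1.399 − (-0.648)·(1.399 − 2.240) / (-0.648 − 4.693)
   = 1.399 − (0.54497)/(-5.34100) = 1.50103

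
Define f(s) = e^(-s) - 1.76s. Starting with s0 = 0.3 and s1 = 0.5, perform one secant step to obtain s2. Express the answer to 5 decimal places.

f(0.3) = 0.2128182, f(0.5) = -0.2734693
s2 = 0.5000000 − (-0.2734693)·(0.5000000 − 0.3000000) / (-0.2734693 − 0.2128182) = 0.5000000 − (-0.0546939)/(-0.4862876) = 0.3875277

0.38753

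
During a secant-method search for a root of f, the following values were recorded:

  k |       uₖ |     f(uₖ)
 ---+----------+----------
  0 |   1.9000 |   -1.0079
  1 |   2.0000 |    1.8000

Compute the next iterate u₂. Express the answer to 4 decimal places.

1.9359

u₂ = 2.0000 − 1.8000·(2.0000 − 1.9000) / (1.8000 − (-1.0079))
   = 2.0000 − (0.180000)/(2.807900) = 1.935895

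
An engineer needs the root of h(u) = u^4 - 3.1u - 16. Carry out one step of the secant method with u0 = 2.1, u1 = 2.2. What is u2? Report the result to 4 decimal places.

2.1835

h(2.1) = -3.061900, h(2.2) = 0.605600
u2 = 2.200000 − 0.605600·(2.200000 − 2.100000) / (0.605600 − (-3.061900)) = 2.200000 − (0.060560)/(3.667500) = 2.183487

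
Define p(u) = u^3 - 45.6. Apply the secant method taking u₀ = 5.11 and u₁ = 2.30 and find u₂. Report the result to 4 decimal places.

p(5.11) = 87.832831, p(2.30) = -33.433000
u₂ = 2.300000 − (-33.433000)·(2.300000 − 5.110000) / (-33.433000 − 87.832831) = 2.300000 − (93.946730)/(-121.265831) = 3.074717

3.0747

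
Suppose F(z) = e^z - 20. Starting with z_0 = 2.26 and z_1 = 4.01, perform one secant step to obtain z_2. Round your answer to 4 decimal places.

F(2.26) = -10.416911, F(4.01) = 35.146871
z_2 = 4.010000 − 35.146871·(4.010000 − 2.260000) / (35.146871 − (-10.416911)) = 4.010000 − (61.507023)/(45.563781) = 2.660090

2.6601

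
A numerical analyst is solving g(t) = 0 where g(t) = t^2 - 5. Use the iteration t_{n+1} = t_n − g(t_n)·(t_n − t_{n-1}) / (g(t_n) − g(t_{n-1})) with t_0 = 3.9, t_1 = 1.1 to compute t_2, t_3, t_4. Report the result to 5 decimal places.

1.85800, 2.38127, 2.22312

g(3.9) = 10.2100000, g(1.1) = -3.7900000
t_2 = 1.1000000 − (-3.7900000)·(1.1000000 − 3.9000000) / (-3.7900000 − 10.2100000) = 1.1000000 − (10.6120000)/(-14.0000000) = 1.8580000
g(1.8580000) = -1.5478360
t_3 = 1.8580000 − (-1.5478360)·(1.8580000 − 1.1000000) / (-1.5478360 − (-3.7900000)) = 1.8580000 − (-1.1732597)/(2.2421640) = 2.3812711
g(2.3812711) = 0.6704522
t_4 = 2.3812711 − 0.6704522·(2.3812711 − 1.8580000) / (0.6704522 − (-1.5478360)) = 2.3812711 − (0.3508283)/(2.2182882) = 2.2231184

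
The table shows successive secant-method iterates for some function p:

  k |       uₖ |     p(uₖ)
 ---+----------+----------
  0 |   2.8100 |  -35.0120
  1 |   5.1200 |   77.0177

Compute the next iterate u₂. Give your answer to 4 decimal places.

u₂ = 5.1200 − 77.0177·(5.1200 − 2.8100) / (77.0177 − (-35.0120))
   = 5.1200 − (177.910887)/(112.029700) = 3.531931

3.5319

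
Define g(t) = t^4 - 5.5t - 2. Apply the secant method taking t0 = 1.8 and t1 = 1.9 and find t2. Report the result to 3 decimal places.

1.871

g(1.8) = -1.40240, g(1.9) = 0.58210
t2 = 1.90000 − 0.58210·(1.90000 − 1.80000) / (0.58210 − (-1.40240)) = 1.90000 − (0.05821)/(1.98450) = 1.87067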